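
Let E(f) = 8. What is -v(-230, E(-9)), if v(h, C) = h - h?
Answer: 0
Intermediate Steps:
v(h, C) = 0
-v(-230, E(-9)) = -1*0 = 0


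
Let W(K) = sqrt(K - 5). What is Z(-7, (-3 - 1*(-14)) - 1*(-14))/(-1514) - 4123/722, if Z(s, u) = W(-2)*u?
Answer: -217/38 - 25*I*sqrt(7)/1514 ≈ -5.7105 - 0.043688*I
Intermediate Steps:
W(K) = sqrt(-5 + K)
Z(s, u) = I*u*sqrt(7) (Z(s, u) = sqrt(-5 - 2)*u = sqrt(-7)*u = (I*sqrt(7))*u = I*u*sqrt(7))
Z(-7, (-3 - 1*(-14)) - 1*(-14))/(-1514) - 4123/722 = (I*((-3 - 1*(-14)) - 1*(-14))*sqrt(7))/(-1514) - 4123/722 = (I*((-3 + 14) + 14)*sqrt(7))*(-1/1514) - 4123*1/722 = (I*(11 + 14)*sqrt(7))*(-1/1514) - 217/38 = (I*25*sqrt(7))*(-1/1514) - 217/38 = (25*I*sqrt(7))*(-1/1514) - 217/38 = -25*I*sqrt(7)/1514 - 217/38 = -217/38 - 25*I*sqrt(7)/1514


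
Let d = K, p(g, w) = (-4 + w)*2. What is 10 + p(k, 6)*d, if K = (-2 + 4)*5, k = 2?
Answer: 50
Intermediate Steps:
p(g, w) = -8 + 2*w
K = 10 (K = 2*5 = 10)
d = 10
10 + p(k, 6)*d = 10 + (-8 + 2*6)*10 = 10 + (-8 + 12)*10 = 10 + 4*10 = 10 + 40 = 50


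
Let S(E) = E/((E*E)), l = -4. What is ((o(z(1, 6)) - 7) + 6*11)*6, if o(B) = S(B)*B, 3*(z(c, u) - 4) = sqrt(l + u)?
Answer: 360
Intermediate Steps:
S(E) = 1/E (S(E) = E/(E**2) = E/E**2 = 1/E)
z(c, u) = 4 + sqrt(-4 + u)/3
o(B) = 1 (o(B) = B/B = 1)
((o(z(1, 6)) - 7) + 6*11)*6 = ((1 - 7) + 6*11)*6 = (-6 + 66)*6 = 60*6 = 360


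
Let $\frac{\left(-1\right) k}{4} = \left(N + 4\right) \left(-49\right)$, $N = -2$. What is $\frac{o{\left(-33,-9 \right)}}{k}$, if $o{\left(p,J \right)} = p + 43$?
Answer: $\frac{5}{196} \approx 0.02551$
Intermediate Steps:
$o{\left(p,J \right)} = 43 + p$
$k = 392$ ($k = - 4 \left(-2 + 4\right) \left(-49\right) = - 4 \cdot 2 \left(-49\right) = \left(-4\right) \left(-98\right) = 392$)
$\frac{o{\left(-33,-9 \right)}}{k} = \frac{43 - 33}{392} = 10 \cdot \frac{1}{392} = \frac{5}{196}$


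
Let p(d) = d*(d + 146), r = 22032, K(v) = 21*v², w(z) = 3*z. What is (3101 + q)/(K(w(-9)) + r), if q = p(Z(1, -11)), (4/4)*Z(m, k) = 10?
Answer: 4661/37341 ≈ 0.12482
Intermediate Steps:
Z(m, k) = 10
p(d) = d*(146 + d)
q = 1560 (q = 10*(146 + 10) = 10*156 = 1560)
(3101 + q)/(K(w(-9)) + r) = (3101 + 1560)/(21*(3*(-9))² + 22032) = 4661/(21*(-27)² + 22032) = 4661/(21*729 + 22032) = 4661/(15309 + 22032) = 4661/37341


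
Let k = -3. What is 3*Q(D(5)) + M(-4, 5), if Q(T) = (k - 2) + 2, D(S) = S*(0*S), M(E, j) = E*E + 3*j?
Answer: 22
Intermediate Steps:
M(E, j) = E² + 3*j
D(S) = 0 (D(S) = S*0 = 0)
Q(T) = -3 (Q(T) = (-3 - 2) + 2 = -5 + 2 = -3)
3*Q(D(5)) + M(-4, 5) = 3*(-3) + ((-4)² + 3*5) = -9 + (16 + 15) = -9 + 31 = 22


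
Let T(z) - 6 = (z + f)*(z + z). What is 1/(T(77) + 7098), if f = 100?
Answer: 1/34362 ≈ 2.9102e-5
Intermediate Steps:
T(z) = 6 + 2*z*(100 + z) (T(z) = 6 + (z + 100)*(z + z) = 6 + (100 + z)*(2*z) = 6 + 2*z*(100 + z))
1/(T(77) + 7098) = 1/((6 + 2*77² + 200*77) + 7098) = 1/((6 + 2*5929 + 15400) + 7098) = 1/((6 + 11858 + 15400) + 7098) = 1/(27264 + 7098) = 1/34362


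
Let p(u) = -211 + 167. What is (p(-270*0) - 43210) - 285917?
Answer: -329171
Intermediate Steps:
p(u) = -44
(p(-270*0) - 43210) - 285917 = (-44 - 43210) - 285917 = -43254 - 285917 = -329171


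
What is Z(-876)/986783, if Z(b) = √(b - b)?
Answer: 0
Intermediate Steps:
Z(b) = 0 (Z(b) = √0 = 0)
Z(-876)/986783 = 0/986783 = 0*(1/986783) = 0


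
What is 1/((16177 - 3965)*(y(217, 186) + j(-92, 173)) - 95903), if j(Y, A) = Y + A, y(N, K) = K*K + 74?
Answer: 1/424283309 ≈ 2.3569e-9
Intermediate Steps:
y(N, K) = 74 + K**2 (y(N, K) = K**2 + 74 = 74 + K**2)
j(Y, A) = A + Y
1/((16177 - 3965)*(y(217, 186) + j(-92, 173)) - 95903) = 1/((16177 - 3965)*((74 + 186**2) + (173 - 92)) - 95903) = 1/(12212*((74 + 34596) + 81) - 95903) = 1/(12212*(34670 + 81) - 95903) = 1/(12212*34751 - 95903) = 1/(424379212 - 95903) = 1/424283309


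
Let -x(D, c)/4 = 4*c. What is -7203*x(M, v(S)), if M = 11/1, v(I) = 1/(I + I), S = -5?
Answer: -57624/5 ≈ -11525.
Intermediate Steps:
v(I) = 1/(2*I)
M = 11 (M = 11*1 = 11)
x(D, c) = -16*c
-7203*x(M, v(S)) = -(-115248)*(½)/(-5) = -(-115248)*(½)*(-⅕) = -(-115248)*(-1)/10 = -7203*8/5 = -57624/5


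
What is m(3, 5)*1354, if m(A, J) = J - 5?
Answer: 0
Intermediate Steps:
m(A, J) = -5 + J
m(3, 5)*1354 = (-5 + 5)*1354 = 0*1354 = 0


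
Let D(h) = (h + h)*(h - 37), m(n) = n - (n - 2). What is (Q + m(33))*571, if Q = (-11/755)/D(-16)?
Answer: 1462301879/1280480 ≈ 1142.0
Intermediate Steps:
m(n) = 2 (m(n) = n - (-2 + n) = n + (2 - n) = 2)
D(h) = 2*h*(-37 + h) (D(h) = (2*h)*(-37 + h) = 2*h*(-37 + h))
Q = -11/1280480 (Q = (-11/755)/((2*(-16)*(-37 - 16))) = (-11*1/755)/((2*(-16)*(-53))) = -11/755/1696 = -11/755*1/1696 = -11/1280480 ≈ -8.5905e-6)
(Q + m(33))*571 = (-11/1280480 + 2)*571 = (2560949/1280480)*571 = 1462301879/1280480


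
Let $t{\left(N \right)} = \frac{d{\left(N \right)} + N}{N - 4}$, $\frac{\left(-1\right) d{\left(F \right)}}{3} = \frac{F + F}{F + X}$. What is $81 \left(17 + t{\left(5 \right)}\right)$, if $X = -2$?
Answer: $972$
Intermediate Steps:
$d{\left(F \right)} = - \frac{6 F}{-2 + F}$ ($d{\left(F \right)} = - 3 \frac{F + F}{F - 2} = - 3 \frac{2 F}{-2 + F} = - \frac{6 F}{-2 + F}$)
$t{\left(N \right)} = \frac{N - \frac{6 N}{-2 + N}}{-4 + N}$ ($t{\left(N \right)} = \frac{- \frac{6 N}{-2 + N} + N}{N - 4} = \frac{N - \frac{6 N}{-2 + N}}{-4 + N}$)
$81 \left(17 + t{\left(5 \right)}\right) = 81 \left(17 + \frac{5 \left(-8 + 5\right)}{\left(-4 + 5\right) \left(-2 + 5\right)}\right) = 81 \left(17 + 5 \cdot 1^{-1} \cdot \frac{1}{3} \left(-3\right)\right) = 81 \left(17 + 5 \cdot 1 \cdot \frac{1}{3} \left(-3\right)\right) = 81 \left(17 - 5\right) = 81 \cdot 12 = 972$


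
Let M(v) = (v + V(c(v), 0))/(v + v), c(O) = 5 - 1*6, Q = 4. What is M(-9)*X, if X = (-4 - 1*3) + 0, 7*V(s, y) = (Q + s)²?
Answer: -3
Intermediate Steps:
c(O) = -1 (c(O) = 5 - 6 = -1)
V(s, y) = (4 + s)²/7
M(v) = (9/7 + v)/(2*v) (M(v) = (v + (4 - 1)²/7)/(v + v) = (v + (⅐)*3²)/((2*v)) = (v + (⅐)*9)*(1/(2*v)) = (v + 9/7)*(1/(2*v)) = (9/7 + v)*(1/(2*v)) = (9/7 + v)/(2*v))
X = -7 (X = (-4 - 3) + 0 = -7 + 0 = -7)
M(-9)*X = ((1/14)*(9 + 7*(-9))/(-9))*(-7) = ((1/14)*(-⅑)*(9 - 63))*(-7) = ((1/14)*(-⅑)*(-54))*(-7) = (3/7)*(-7) = -3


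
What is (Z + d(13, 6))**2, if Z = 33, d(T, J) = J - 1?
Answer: 1444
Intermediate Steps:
d(T, J) = -1 + J
(Z + d(13, 6))**2 = (33 + (-1 + 6))**2 = (33 + 5)**2 = 38**2 = 1444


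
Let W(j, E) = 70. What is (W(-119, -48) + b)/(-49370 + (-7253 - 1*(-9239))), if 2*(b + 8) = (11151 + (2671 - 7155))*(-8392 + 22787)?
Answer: -95971589/94768 ≈ -1012.7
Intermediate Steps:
b = 95971449/2 (b = -8 + ((11151 + (2671 - 7155))*(-8392 + 22787))/2 = -8 + ((11151 - 4484)*14395)/2 = -8 + (6667*14395)/2 = -8 + (1/2)*95971465 = -8 + 95971465/2 = 95971449/2 ≈ 4.7986e+7)
(W(-119, -48) + b)/(-49370 + (-7253 - 1*(-9239))) = (70 + 95971449/2)/(-49370 + (-7253 - 1*(-9239))) = 95971589/(2*(-49370 + (-7253 + 9239))) = 95971589/(2*(-49370 + 1986)) = (95971589/2)/(-47384) = (95971589/2)*(-1/47384) = -95971589/94768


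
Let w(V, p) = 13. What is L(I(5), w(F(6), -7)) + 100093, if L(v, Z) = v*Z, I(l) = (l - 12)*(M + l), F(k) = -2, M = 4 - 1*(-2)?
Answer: 99092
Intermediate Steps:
M = 6 (M = 4 + 2 = 6)
I(l) = (-12 + l)*(6 + l) (I(l) = (l - 12)*(6 + l) = (-12 + l)*(6 + l))
L(v, Z) = Z*v
L(I(5), w(F(6), -7)) + 100093 = 13*(-72 + 5² - 6*5) + 100093 = 13*(-72 + 25 - 30) + 100093 = 13*(-77) + 100093 = -1001 + 100093 = 99092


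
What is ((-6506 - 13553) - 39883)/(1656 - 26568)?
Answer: 29971/12456 ≈ 2.4062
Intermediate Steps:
((-6506 - 13553) - 39883)/(1656 - 26568) = (-20059 - 39883)/(-24912) = -59942*(-1/24912) = 29971/12456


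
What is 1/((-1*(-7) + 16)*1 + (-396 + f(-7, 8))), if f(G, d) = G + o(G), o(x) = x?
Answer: -1/387 ≈ -0.0025840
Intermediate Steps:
f(G, d) = 2*G (f(G, d) = G + G = 2*G)
1/((-1*(-7) + 16)*1 + (-396 + f(-7, 8))) = 1/((-1*(-7) + 16)*1 + (-396 + 2*(-7))) = 1/((7 + 16)*1 + (-396 - 14)) = 1/(23*1 - 410) = 1/(23 - 410) = 1/(-387) = -1/387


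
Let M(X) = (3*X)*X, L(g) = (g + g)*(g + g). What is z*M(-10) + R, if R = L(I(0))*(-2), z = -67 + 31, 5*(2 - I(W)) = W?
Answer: -10832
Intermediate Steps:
I(W) = 2 - W/5
L(g) = 4*g**2 (L(g) = (2*g)*(2*g) = 4*g**2)
z = -36
R = -32 (R = (4*(2 - 1/5*0)**2)*(-2) = (4*(2 + 0)**2)*(-2) = (4*2**2)*(-2) = (4*4)*(-2) = 16*(-2) = -32)
M(X) = 3*X**2
z*M(-10) + R = -108*(-10)**2 - 32 = -108*100 - 32 = -36*300 - 32 = -10800 - 32 = -10832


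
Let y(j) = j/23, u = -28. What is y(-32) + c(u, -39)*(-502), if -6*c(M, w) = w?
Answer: -75081/23 ≈ -3264.4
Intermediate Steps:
y(j) = j/23 (y(j) = j*(1/23) = j/23)
c(M, w) = -w/6
y(-32) + c(u, -39)*(-502) = (1/23)*(-32) - ⅙*(-39)*(-502) = -32/23 + (13/2)*(-502) = -32/23 - 3263 = -75081/23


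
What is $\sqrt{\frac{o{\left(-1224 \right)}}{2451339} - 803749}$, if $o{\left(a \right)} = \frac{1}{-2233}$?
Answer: $\frac{4 i \sqrt{1382155094436537587782}}{165873939} \approx 896.52 i$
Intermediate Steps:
$o{\left(a \right)} = - \frac{1}{2233}$
$\sqrt{\frac{o{\left(-1224 \right)}}{2451339} - 803749} = \sqrt{- \frac{1}{2233 \cdot 2451339} - 803749} = \sqrt{\left(- \frac{1}{2233}\right) \frac{1}{2451339} - 803749} = \sqrt{- \frac{1}{5473839987} - 803749} = \sqrt{- \frac{4399593415711264}{5473839987}} = \frac{4 i \sqrt{1382155094436537587782}}{165873939}$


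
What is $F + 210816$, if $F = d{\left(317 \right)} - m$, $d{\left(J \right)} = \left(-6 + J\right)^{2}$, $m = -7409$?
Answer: $314946$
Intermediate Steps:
$F = 104130$ ($F = \left(-6 + 317\right)^{2} - -7409 = 311^{2} + 7409 = 96721 + 7409 = 104130$)
$F + 210816 = 104130 + 210816 = 314946$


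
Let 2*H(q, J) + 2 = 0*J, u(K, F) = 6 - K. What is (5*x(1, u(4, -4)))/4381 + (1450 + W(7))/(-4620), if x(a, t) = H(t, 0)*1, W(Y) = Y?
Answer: -6406217/20240220 ≈ -0.31651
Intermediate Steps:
H(q, J) = -1 (H(q, J) = -1 + (0*J)/2 = -1 + (½)*0 = -1 + 0 = -1)
x(a, t) = -1 (x(a, t) = -1*1 = -1)
(5*x(1, u(4, -4)))/4381 + (1450 + W(7))/(-4620) = (5*(-1))/4381 + (1450 + 7)/(-4620) = -5*1/4381 + 1457*(-1/4620) = -5/4381 - 1457/4620 = -6406217/20240220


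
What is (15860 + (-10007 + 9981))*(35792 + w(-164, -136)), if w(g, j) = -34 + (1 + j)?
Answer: 564054582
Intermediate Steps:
w(g, j) = -33 + j
(15860 + (-10007 + 9981))*(35792 + w(-164, -136)) = (15860 + (-10007 + 9981))*(35792 + (-33 - 136)) = (15860 - 26)*(35792 - 169) = 15834*35623 = 564054582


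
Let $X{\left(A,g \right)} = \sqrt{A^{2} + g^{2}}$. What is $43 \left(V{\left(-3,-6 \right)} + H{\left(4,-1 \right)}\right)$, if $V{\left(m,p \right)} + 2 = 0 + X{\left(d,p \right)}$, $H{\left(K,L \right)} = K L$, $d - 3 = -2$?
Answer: $-258 + 43 \sqrt{37} \approx 3.5588$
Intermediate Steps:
$d = 1$ ($d = 3 - 2 = 1$)
$V{\left(m,p \right)} = -2 + \sqrt{1 + p^{2}}$ ($V{\left(m,p \right)} = -2 + \left(0 + \sqrt{1^{2} + p^{2}}\right) = -2 + \left(0 + \sqrt{1 + p^{2}}\right) = -2 + \sqrt{1 + p^{2}}$)
$43 \left(V{\left(-3,-6 \right)} + H{\left(4,-1 \right)}\right) = 43 \left(\left(-2 + \sqrt{1 + \left(-6\right)^{2}}\right) + 4 \left(-1\right)\right) = 43 \left(\left(-2 + \sqrt{1 + 36}\right) - 4\right) = 43 \left(\left(-2 + \sqrt{37}\right) - 4\right) = 43 \left(-6 + \sqrt{37}\right) = -258 + 43 \sqrt{37}$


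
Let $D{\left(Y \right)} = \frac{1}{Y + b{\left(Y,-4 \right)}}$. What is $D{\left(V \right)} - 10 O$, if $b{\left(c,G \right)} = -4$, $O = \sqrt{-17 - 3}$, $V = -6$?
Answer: $- \frac{1}{10} - 20 i \sqrt{5} \approx -0.1 - 44.721 i$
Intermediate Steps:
$O = 2 i \sqrt{5}$ ($O = \sqrt{-20} = 2 i \sqrt{5} \approx 4.4721 i$)
$D{\left(Y \right)} = \frac{1}{-4 + Y}$ ($D{\left(Y \right)} = \frac{1}{Y - 4} = \frac{1}{-4 + Y}$)
$D{\left(V \right)} - 10 O = \frac{1}{-4 - 6} - 10 \cdot 2 i \sqrt{5} = \frac{1}{-10} - 20 i \sqrt{5} = - \frac{1}{10} - 20 i \sqrt{5}$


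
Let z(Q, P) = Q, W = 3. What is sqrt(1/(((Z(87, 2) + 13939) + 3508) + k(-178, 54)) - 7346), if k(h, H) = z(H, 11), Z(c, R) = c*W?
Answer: 3*I*sqrt(257508840118)/17762 ≈ 85.709*I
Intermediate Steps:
Z(c, R) = 3*c (Z(c, R) = c*3 = 3*c)
k(h, H) = H
sqrt(1/(((Z(87, 2) + 13939) + 3508) + k(-178, 54)) - 7346) = sqrt(1/(((3*87 + 13939) + 3508) + 54) - 7346) = sqrt(1/(((261 + 13939) + 3508) + 54) - 7346) = sqrt(1/((14200 + 3508) + 54) - 7346) = sqrt(1/(17708 + 54) - 7346) = sqrt(1/17762 - 7346) = sqrt(-130479651/17762) = 3*I*sqrt(257508840118)/17762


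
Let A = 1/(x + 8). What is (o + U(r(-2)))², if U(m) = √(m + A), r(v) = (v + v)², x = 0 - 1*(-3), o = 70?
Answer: (770 + √1947)²/121 ≈ 5477.7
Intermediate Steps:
x = 3 (x = 0 + 3 = 3)
A = 1/11 (A = 1/(3 + 8) = 1/11 ≈ 0.090909)
r(v) = 4*v² (r(v) = (2*v)² = 4*v²)
U(m) = √(1/11 + m) (U(m) = √(m + 1/11) = √(1/11 + m))
(o + U(r(-2)))² = (70 + √(11 + 121*(4*(-2)²))/11)² = (70 + √(11 + 121*(4*4))/11)² = (70 + √(11 + 121*16)/11)² = (70 + √(11 + 1936)/11)² = (70 + √1947/11)²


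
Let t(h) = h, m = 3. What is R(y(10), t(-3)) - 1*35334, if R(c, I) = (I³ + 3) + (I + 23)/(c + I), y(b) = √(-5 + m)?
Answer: -388998/11 - 20*I*√2/11 ≈ -35363.0 - 2.5713*I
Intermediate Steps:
y(b) = I*√2 (y(b) = √(-5 + 3) = √(-2) = I*√2)
R(c, I) = 3 + I³ + (23 + I)/(I + c) (R(c, I) = (3 + I³) + (23 + I)/(I + c) = 3 + I³ + (23 + I)/(I + c))
R(y(10), t(-3)) - 1*35334 = (23 + (-3)⁴ + 3*(I*√2) + 4*(-3) + (I*√2)*(-3)³)/(-3 + I*√2) - 1*35334 = (23 + 81 + 3*I*√2 - 12 + (I*√2)*(-27))/(-3 + I*√2) - 35334 = (23 + 81 + 3*I*√2 - 12 - 27*I*√2)/(-3 + I*√2) - 35334 = (92 - 24*I*√2)/(-3 + I*√2) - 35334 = -35334 + (92 - 24*I*√2)/(-3 + I*√2)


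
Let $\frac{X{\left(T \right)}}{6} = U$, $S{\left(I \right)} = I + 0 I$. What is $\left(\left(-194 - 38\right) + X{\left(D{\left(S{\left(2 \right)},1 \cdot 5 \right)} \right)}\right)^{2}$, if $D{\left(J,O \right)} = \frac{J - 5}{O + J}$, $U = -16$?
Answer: $107584$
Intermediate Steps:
$S{\left(I \right)} = I$ ($S{\left(I \right)} = I + 0 = I$)
$D{\left(J,O \right)} = \frac{-5 + J}{J + O}$
$X{\left(T \right)} = -96$ ($X{\left(T \right)} = 6 \left(-16\right) = -96$)
$\left(\left(-194 - 38\right) + X{\left(D{\left(S{\left(2 \right)},1 \cdot 5 \right)} \right)}\right)^{2} = \left(\left(-194 - 38\right) - 96\right)^{2} = \left(-232 - 96\right)^{2} = \left(-328\right)^{2} = 107584$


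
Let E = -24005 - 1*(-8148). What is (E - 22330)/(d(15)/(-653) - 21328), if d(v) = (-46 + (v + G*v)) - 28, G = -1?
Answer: 8312037/4642370 ≈ 1.7905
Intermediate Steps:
d(v) = -74 (d(v) = (-46 + (v - v)) - 28 = (-46 + 0) - 28 = -46 - 28 = -74)
E = -15857 (E = -24005 + 8148 = -15857)
(E - 22330)/(d(15)/(-653) - 21328) = (-15857 - 22330)/(-74/(-653) - 21328) = -38187/(-74*(-1/653) - 21328) = -38187/(74/653 - 21328) = -38187/(-13927110/653) = -38187*(-653/13927110) = 8312037/4642370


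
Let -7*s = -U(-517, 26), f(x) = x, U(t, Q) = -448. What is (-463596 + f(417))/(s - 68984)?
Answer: 154393/23016 ≈ 6.7081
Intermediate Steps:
s = -64 (s = -(-1)*(-448)/7 = -⅐*448 = -64)
(-463596 + f(417))/(s - 68984) = (-463596 + 417)/(-64 - 68984) = -463179/(-69048) = -463179*(-1/69048) = 154393/23016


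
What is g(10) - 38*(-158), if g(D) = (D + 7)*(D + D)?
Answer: 6344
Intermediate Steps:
g(D) = 2*D*(7 + D) (g(D) = (7 + D)*(2*D) = 2*D*(7 + D))
g(10) - 38*(-158) = 2*10*(7 + 10) - 38*(-158) = 2*10*17 + 6004 = 340 + 6004 = 6344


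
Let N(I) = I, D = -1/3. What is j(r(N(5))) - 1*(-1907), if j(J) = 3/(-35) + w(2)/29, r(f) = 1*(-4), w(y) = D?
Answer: 5806519/3045 ≈ 1906.9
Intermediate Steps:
D = -1/3 (D = -1*1/3 = -1/3 ≈ -0.33333)
w(y) = -1/3
r(f) = -4
j(J) = -296/3045 (j(J) = 3/(-35) - 1/3/29 = 3*(-1/35) - 1/3*1/29 = -3/35 - 1/87 = -296/3045)
j(r(N(5))) - 1*(-1907) = -296/3045 - 1*(-1907) = -296/3045 + 1907 = 5806519/3045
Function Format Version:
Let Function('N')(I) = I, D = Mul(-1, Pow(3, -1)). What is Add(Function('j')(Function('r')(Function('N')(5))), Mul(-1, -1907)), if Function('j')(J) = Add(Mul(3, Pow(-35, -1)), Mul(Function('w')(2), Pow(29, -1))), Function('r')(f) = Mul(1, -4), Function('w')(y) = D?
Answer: Rational(5806519, 3045) ≈ 1906.9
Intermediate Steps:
D = Rational(-1, 3) (D = Mul(-1, Rational(1, 3)) = Rational(-1, 3) ≈ -0.33333)
Function('w')(y) = Rational(-1, 3)
Function('r')(f) = -4
Function('j')(J) = Rational(-296, 3045) (Function('j')(J) = Add(Mul(3, Pow(-35, -1)), Mul(Rational(-1, 3), Pow(29, -1))) = Add(Mul(3, Rational(-1, 35)), Mul(Rational(-1, 3), Rational(1, 29))) = Add(Rational(-3, 35), Rational(-1, 87)) = Rational(-296, 3045))
Add(Function('j')(Function('r')(Function('N')(5))), Mul(-1, -1907)) = Add(Rational(-296, 3045), Mul(-1, -1907)) = Add(Rational(-296, 3045), 1907) = Rational(5806519, 3045)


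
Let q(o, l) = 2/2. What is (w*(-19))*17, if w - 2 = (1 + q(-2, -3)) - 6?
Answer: 646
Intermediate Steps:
q(o, l) = 1 (q(o, l) = 2*(½) = 1)
w = -2 (w = 2 + ((1 + 1) - 6) = 2 + (2 - 6) = 2 - 4 = -2)
(w*(-19))*17 = -2*(-19)*17 = 38*17 = 646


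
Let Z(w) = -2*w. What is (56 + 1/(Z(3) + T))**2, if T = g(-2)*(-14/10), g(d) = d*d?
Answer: 10517049/3364 ≈ 3126.4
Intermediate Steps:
g(d) = d**2
T = -28/5 (T = (-2)**2*(-14/10) = 4*(-14*1/10) = 4*(-7/5) = -28/5 ≈ -5.6000)
(56 + 1/(Z(3) + T))**2 = (56 + 1/(-2*3 - 28/5))**2 = (56 + 1/(-6 - 28/5))**2 = (56 + 1/(-58/5))**2 = (56 - 5/58)**2 = (3243/58)**2 = 10517049/3364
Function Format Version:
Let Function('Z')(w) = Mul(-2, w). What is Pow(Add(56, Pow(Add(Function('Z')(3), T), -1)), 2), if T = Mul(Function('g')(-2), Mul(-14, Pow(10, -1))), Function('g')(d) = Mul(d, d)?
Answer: Rational(10517049, 3364) ≈ 3126.4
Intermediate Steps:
Function('g')(d) = Pow(d, 2)
T = Rational(-28, 5) (T = Mul(Pow(-2, 2), Mul(-14, Pow(10, -1))) = Mul(4, Mul(-14, Rational(1, 10))) = Mul(4, Rational(-7, 5)) = Rational(-28, 5) ≈ -5.6000)
Pow(Add(56, Pow(Add(Function('Z')(3), T), -1)), 2) = Pow(Add(56, Pow(Add(Mul(-2, 3), Rational(-28, 5)), -1)), 2) = Pow(Add(56, Pow(Add(-6, Rational(-28, 5)), -1)), 2) = Pow(Add(56, Pow(Rational(-58, 5), -1)), 2) = Pow(Add(56, Rational(-5, 58)), 2) = Pow(Rational(3243, 58), 2) = Rational(10517049, 3364)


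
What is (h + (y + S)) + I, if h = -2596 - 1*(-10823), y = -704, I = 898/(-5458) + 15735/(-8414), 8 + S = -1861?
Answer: 129779332423/22961806 ≈ 5652.0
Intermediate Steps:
S = -1869 (S = -8 - 1861 = -1869)
I = -46718701/22961806 (I = 898*(-1/5458) + 15735*(-1/8414) = -449/2729 - 15735/8414 = -46718701/22961806 ≈ -2.0346)
h = 8227 (h = -2596 + 10823 = 8227)
(h + (y + S)) + I = (8227 + (-704 - 1869)) - 46718701/22961806 = (8227 - 2573) - 46718701/22961806 = 5654 - 46718701/22961806 = 129779332423/22961806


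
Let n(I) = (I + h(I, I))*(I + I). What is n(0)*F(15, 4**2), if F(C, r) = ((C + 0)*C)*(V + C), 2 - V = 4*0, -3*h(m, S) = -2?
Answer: 0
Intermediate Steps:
h(m, S) = 2/3 (h(m, S) = -1/3*(-2) = 2/3)
V = 2 (V = 2 - 4*0 = 2 - 1*0 = 2 + 0 = 2)
n(I) = 2*I*(2/3 + I) (n(I) = (I + 2/3)*(I + I) = (2/3 + I)*(2*I) = 2*I*(2/3 + I))
F(C, r) = C**2*(2 + C) (F(C, r) = ((C + 0)*C)*(2 + C) = (C*C)*(2 + C) = C**2*(2 + C))
n(0)*F(15, 4**2) = ((2/3)*0*(2 + 3*0))*(15**2*(2 + 15)) = ((2/3)*0*(2 + 0))*(225*17) = ((2/3)*0*2)*3825 = 0*3825 = 0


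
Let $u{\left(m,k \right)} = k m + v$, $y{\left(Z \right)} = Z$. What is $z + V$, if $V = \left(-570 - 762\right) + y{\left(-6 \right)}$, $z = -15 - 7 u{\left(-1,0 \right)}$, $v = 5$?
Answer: $-1388$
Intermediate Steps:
$u{\left(m,k \right)} = 5 + k m$ ($u{\left(m,k \right)} = k m + 5 = 5 + k m$)
$z = -50$ ($z = -15 - 7 \left(5 + 0 \left(-1\right)\right) = -15 - 7 \left(5 + 0\right) = -15 - 35 = -50$)
$V = -1338$ ($V = \left(-570 - 762\right) - 6 = -1332 - 6 = -1338$)
$z + V = -50 - 1338 = -1388$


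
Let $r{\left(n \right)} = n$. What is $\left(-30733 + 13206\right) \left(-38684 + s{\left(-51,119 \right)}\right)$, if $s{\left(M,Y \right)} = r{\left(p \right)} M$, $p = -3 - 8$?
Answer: $668181821$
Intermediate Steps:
$p = -11$ ($p = -3 - 8 = -11$)
$s{\left(M,Y \right)} = - 11 M$
$\left(-30733 + 13206\right) \left(-38684 + s{\left(-51,119 \right)}\right) = \left(-30733 + 13206\right) \left(-38684 - -561\right) = - 17527 \left(-38684 + 561\right) = \left(-17527\right) \left(-38123\right) = 668181821$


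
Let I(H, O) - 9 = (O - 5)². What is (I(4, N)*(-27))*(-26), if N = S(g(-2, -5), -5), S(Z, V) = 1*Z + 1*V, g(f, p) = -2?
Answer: 107406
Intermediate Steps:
S(Z, V) = V + Z (S(Z, V) = Z + V = V + Z)
N = -7 (N = -5 - 2 = -7)
I(H, O) = 9 + (-5 + O)² (I(H, O) = 9 + (O - 5)² = 9 + (-5 + O)²)
(I(4, N)*(-27))*(-26) = ((9 + (-5 - 7)²)*(-27))*(-26) = ((9 + (-12)²)*(-27))*(-26) = ((9 + 144)*(-27))*(-26) = (153*(-27))*(-26) = -4131*(-26) = 107406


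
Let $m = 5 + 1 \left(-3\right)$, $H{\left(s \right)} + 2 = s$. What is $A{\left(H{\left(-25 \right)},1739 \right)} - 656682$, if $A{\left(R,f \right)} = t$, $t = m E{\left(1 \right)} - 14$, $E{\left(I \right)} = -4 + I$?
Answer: $-656702$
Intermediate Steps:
$H{\left(s \right)} = -2 + s$
$m = 2$ ($m = 5 - 3 = 2$)
$t = -20$ ($t = 2 \left(-4 + 1\right) - 14 = 2 \left(-3\right) - 14 = -6 - 14 = -20$)
$A{\left(R,f \right)} = -20$
$A{\left(H{\left(-25 \right)},1739 \right)} - 656682 = -20 - 656682 = -656702$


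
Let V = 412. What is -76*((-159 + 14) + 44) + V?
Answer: 8088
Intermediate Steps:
-76*((-159 + 14) + 44) + V = -76*((-159 + 14) + 44) + 412 = -76*(-145 + 44) + 412 = -76*(-101) + 412 = 7676 + 412 = 8088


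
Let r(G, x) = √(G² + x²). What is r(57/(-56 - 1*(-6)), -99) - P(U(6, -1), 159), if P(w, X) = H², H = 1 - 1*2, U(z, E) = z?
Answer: -1 + 3*√2722861/50 ≈ 98.007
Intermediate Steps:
H = -1 (H = 1 - 2 = -1)
P(w, X) = 1 (P(w, X) = (-1)² = 1)
r(57/(-56 - 1*(-6)), -99) - P(U(6, -1), 159) = √((57/(-56 - 1*(-6)))² + (-99)²) - 1*1 = √((57/(-56 + 6))² + 9801) - 1 = √((57/(-50))² + 9801) - 1 = √((57*(-1/50))² + 9801) - 1 = √((-57/50)² + 9801) - 1 = √(3249/2500 + 9801) - 1 = √(24505749/2500) - 1 = 3*√2722861/50 - 1 = -1 + 3*√2722861/50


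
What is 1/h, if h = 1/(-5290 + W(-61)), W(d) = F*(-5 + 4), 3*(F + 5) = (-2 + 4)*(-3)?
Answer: -5283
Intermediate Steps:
F = -7 (F = -5 + ((-2 + 4)*(-3))/3 = -5 + (2*(-3))/3 = -5 + (⅓)*(-6) = -5 - 2 = -7)
W(d) = 7 (W(d) = -7*(-5 + 4) = -7*(-1) = 7)
h = -1/5283 (h = 1/(-5290 + 7) = 1/(-5283) = -1/5283 ≈ -0.00018929)
1/h = 1/(-1/5283) = -5283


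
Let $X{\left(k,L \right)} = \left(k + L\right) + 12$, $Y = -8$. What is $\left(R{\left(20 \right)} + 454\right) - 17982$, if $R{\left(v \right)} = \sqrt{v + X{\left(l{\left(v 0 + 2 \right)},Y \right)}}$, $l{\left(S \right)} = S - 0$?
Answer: $-17528 + \sqrt{26} \approx -17523.0$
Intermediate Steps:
$l{\left(S \right)} = S$ ($l{\left(S \right)} = S + 0 = S$)
$X{\left(k,L \right)} = 12 + L + k$ ($X{\left(k,L \right)} = \left(L + k\right) + 12 = 12 + L + k$)
$R{\left(v \right)} = \sqrt{6 + v}$ ($R{\left(v \right)} = \sqrt{v + \left(12 - 8 + \left(v 0 + 2\right)\right)} = \sqrt{v + \left(12 - 8 + \left(0 + 2\right)\right)} = \sqrt{v + \left(12 - 8 + 2\right)} = \sqrt{v + 6} = \sqrt{6 + v}$)
$\left(R{\left(20 \right)} + 454\right) - 17982 = \left(\sqrt{6 + 20} + 454\right) - 17982 = \left(\sqrt{26} + 454\right) - 17982 = \left(454 + \sqrt{26}\right) - 17982 = -17528 + \sqrt{26}$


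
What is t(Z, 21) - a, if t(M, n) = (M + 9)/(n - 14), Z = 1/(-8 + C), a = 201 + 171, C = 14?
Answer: -15569/42 ≈ -370.69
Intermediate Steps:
a = 372
Z = ⅙ (Z = 1/(-8 + 14) = 1/6 = ⅙ ≈ 0.16667)
t(M, n) = (9 + M)/(-14 + n)
t(Z, 21) - a = (9 + ⅙)/(-14 + 21) - 1*372 = (55/6)/7 - 372 = (⅐)*(55/6) - 372 = 55/42 - 372 = -15569/42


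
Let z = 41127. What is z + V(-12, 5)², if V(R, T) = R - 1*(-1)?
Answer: 41248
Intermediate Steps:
V(R, T) = 1 + R (V(R, T) = R + 1 = 1 + R)
z + V(-12, 5)² = 41127 + (1 - 12)² = 41127 + (-11)² = 41127 + 121 = 41248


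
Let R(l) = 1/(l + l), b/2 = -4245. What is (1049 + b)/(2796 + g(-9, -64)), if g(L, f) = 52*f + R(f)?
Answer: 952448/68097 ≈ 13.987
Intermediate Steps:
b = -8490 (b = 2*(-4245) = -8490)
R(l) = 1/(2*l)
g(L, f) = 1/(2*f) + 52*f (g(L, f) = 52*f + 1/(2*f) = 1/(2*f) + 52*f)
(1049 + b)/(2796 + g(-9, -64)) = (1049 - 8490)/(2796 + ((1/2)/(-64) + 52*(-64))) = -7441/(2796 + ((1/2)*(-1/64) - 3328)) = -7441/(2796 + (-1/128 - 3328)) = -7441/(2796 - 425985/128) = -7441/(-68097/128) = -7441*(-128/68097) = 952448/68097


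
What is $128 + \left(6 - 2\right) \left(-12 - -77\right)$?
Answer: $388$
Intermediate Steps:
$128 + \left(6 - 2\right) \left(-12 - -77\right) = 128 + \left(6 - 2\right) \left(-12 + 77\right) = 128 + 4 \cdot 65 = 128 + 260 = 388$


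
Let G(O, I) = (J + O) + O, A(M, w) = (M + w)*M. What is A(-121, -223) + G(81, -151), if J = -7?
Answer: 41779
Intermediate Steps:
A(M, w) = M*(M + w)
G(O, I) = -7 + 2*O (G(O, I) = (-7 + O) + O = -7 + 2*O)
A(-121, -223) + G(81, -151) = -121*(-121 - 223) + (-7 + 2*81) = -121*(-344) + (-7 + 162) = 41624 + 155 = 41779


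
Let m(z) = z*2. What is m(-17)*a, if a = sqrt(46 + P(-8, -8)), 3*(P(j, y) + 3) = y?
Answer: -374*sqrt(3)/3 ≈ -215.93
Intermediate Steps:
m(z) = 2*z
P(j, y) = -3 + y/3
a = 11*sqrt(3)/3 (a = sqrt(46 + (-3 + (1/3)*(-8))) = sqrt(46 + (-3 - 8/3)) = sqrt(46 - 17/3) = sqrt(121/3) = 11*sqrt(3)/3 ≈ 6.3509)
m(-17)*a = (2*(-17))*(11*sqrt(3)/3) = -374*sqrt(3)/3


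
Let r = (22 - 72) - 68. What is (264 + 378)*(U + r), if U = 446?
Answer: 210576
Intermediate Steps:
r = -118 (r = -50 - 68 = -118)
(264 + 378)*(U + r) = (264 + 378)*(446 - 118) = 642*328 = 210576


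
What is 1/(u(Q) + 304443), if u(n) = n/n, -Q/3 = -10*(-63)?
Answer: 1/304444 ≈ 3.2847e-6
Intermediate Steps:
Q = -1890 (Q = -(-30)*(-63) = -3*630 = -1890)
u(n) = 1
1/(u(Q) + 304443) = 1/(1 + 304443) = 1/304444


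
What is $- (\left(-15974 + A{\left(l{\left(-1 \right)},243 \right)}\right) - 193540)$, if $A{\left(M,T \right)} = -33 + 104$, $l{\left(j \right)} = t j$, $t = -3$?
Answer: $209443$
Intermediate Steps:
$l{\left(j \right)} = - 3 j$
$A{\left(M,T \right)} = 71$
$- (\left(-15974 + A{\left(l{\left(-1 \right)},243 \right)}\right) - 193540) = - (\left(-15974 + 71\right) - 193540) = - (-15903 - 193540) = \left(-1\right) \left(-209443\right) = 209443$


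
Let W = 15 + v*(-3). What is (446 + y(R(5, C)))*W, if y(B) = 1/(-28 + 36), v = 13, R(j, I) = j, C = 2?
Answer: -10707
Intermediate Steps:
y(B) = 1/8
W = -24 (W = 15 + 13*(-3) = 15 - 39 = -24)
(446 + y(R(5, C)))*W = (446 + 1/8)*(-24) = (3569/8)*(-24) = -10707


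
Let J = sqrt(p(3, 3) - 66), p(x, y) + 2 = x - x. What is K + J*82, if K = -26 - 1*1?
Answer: -27 + 164*I*sqrt(17) ≈ -27.0 + 676.19*I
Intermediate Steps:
p(x, y) = -2 (p(x, y) = -2 + (x - x) = -2 + 0 = -2)
K = -27 (K = -26 - 1 = -27)
J = 2*I*sqrt(17) (J = sqrt(-2 - 66) = sqrt(-68) = 2*I*sqrt(17) ≈ 8.2462*I)
K + J*82 = -27 + (2*I*sqrt(17))*82 = -27 + 164*I*sqrt(17)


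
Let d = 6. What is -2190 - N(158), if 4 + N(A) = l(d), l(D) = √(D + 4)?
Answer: -2186 - √10 ≈ -2189.2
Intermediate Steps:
l(D) = √(4 + D)
N(A) = -4 + √10 (N(A) = -4 + √(4 + 6) = -4 + √10)
-2190 - N(158) = -2190 - (-4 + √10) = -2190 + (4 - √10) = -2186 - √10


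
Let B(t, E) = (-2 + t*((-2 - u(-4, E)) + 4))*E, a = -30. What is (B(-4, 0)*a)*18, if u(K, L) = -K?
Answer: 0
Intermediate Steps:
B(t, E) = E*(-2 - 2*t) (B(t, E) = (-2 + t*((-2 - (-1)*(-4)) + 4))*E = (-2 + t*((-2 - 1*4) + 4))*E = (-2 + t*((-2 - 4) + 4))*E = (-2 + t*(-6 + 4))*E = (-2 + t*(-2))*E = (-2 - 2*t)*E = E*(-2 - 2*t))
(B(-4, 0)*a)*18 = (-2*0*(1 - 4)*(-30))*18 = (-2*0*(-3)*(-30))*18 = (0*(-30))*18 = 0*18 = 0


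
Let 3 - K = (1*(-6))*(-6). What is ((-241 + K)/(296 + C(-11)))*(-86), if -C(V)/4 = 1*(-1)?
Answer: 5891/75 ≈ 78.547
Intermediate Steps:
C(V) = 4 (C(V) = -4*(-1) = 4)
K = -33 (K = 3 - 1*(-6)*(-6) = 3 - (-6)*(-6) = 3 - 1*36 = 3 - 36 = -33)
((-241 + K)/(296 + C(-11)))*(-86) = ((-241 - 33)/(296 + 4))*(-86) = -274/300*(-86) = -274*1/300*(-86) = -137/150*(-86) = 5891/75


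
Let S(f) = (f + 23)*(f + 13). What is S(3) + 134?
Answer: 550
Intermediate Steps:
S(f) = (13 + f)*(23 + f) (S(f) = (23 + f)*(13 + f) = (13 + f)*(23 + f))
S(3) + 134 = (299 + 3² + 36*3) + 134 = (299 + 9 + 108) + 134 = 416 + 134 = 550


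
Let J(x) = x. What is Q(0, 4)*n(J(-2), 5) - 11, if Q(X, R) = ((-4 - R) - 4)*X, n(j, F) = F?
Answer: -11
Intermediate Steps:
Q(X, R) = X*(-8 - R) (Q(X, R) = (-8 - R)*X = X*(-8 - R))
Q(0, 4)*n(J(-2), 5) - 11 = -1*0*(8 + 4)*5 - 11 = -1*0*12*5 - 11 = 0*5 - 11 = 0 - 11 = -11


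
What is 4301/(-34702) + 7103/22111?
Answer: 151388895/767295922 ≈ 0.19730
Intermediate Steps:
4301/(-34702) + 7103/22111 = 4301*(-1/34702) + 7103*(1/22111) = -4301/34702 + 7103/22111 = 151388895/767295922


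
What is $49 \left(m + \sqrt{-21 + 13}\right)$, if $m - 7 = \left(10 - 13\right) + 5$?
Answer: $441 + 98 i \sqrt{2} \approx 441.0 + 138.59 i$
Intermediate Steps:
$m = 9$ ($m = 7 + \left(\left(10 - 13\right) + 5\right) = 7 + \left(-3 + 5\right) = 7 + 2 = 9$)
$49 \left(m + \sqrt{-21 + 13}\right) = 49 \left(9 + \sqrt{-21 + 13}\right) = 49 \left(9 + \sqrt{-8}\right) = 49 \left(9 + 2 i \sqrt{2}\right) = 441 + 98 i \sqrt{2}$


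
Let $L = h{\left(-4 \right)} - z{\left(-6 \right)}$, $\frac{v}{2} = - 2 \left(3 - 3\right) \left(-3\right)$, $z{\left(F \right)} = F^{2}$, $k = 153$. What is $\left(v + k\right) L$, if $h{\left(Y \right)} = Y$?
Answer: $-6120$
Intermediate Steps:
$v = 0$ ($v = 2 \left(- 2 \left(3 - 3\right) \left(-3\right)\right) = 2 \left(- 2 \cdot 0 \left(-3\right)\right) = 2 \left(\left(-2\right) 0\right) = 2 \cdot 0 = 0$)
$L = -40$ ($L = -4 - \left(-6\right)^{2} = -4 - 36 = -40$)
$\left(v + k\right) L = \left(0 + 153\right) \left(-40\right) = 153 \left(-40\right) = -6120$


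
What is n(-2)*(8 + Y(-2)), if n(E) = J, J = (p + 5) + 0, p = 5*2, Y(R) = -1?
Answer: 105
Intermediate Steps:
p = 10
J = 15 (J = (10 + 5) + 0 = 15 + 0 = 15)
n(E) = 15
n(-2)*(8 + Y(-2)) = 15*(8 - 1) = 15*7 = 105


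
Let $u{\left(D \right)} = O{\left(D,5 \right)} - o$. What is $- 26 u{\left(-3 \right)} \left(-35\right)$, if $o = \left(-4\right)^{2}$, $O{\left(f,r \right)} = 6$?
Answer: $-9100$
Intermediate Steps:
$o = 16$
$u{\left(D \right)} = -10$ ($u{\left(D \right)} = 6 - 16 = -10$)
$- 26 u{\left(-3 \right)} \left(-35\right) = \left(-26\right) \left(-10\right) \left(-35\right) = 260 \left(-35\right) = -9100$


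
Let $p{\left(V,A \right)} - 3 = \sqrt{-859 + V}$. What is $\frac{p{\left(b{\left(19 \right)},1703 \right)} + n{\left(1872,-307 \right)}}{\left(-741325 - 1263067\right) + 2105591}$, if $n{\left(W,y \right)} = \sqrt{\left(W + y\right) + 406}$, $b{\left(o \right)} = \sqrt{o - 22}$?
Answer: $\frac{1}{33733} + \frac{\sqrt{219}}{33733} + \frac{\sqrt{-859 + i \sqrt{3}}}{101199} \approx 0.00046864 + 0.00028961 i$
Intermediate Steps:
$b{\left(o \right)} = \sqrt{-22 + o}$
$p{\left(V,A \right)} = 3 + \sqrt{-859 + V}$
$n{\left(W,y \right)} = \sqrt{406 + W + y}$
$\frac{p{\left(b{\left(19 \right)},1703 \right)} + n{\left(1872,-307 \right)}}{\left(-741325 - 1263067\right) + 2105591} = \frac{\left(3 + \sqrt{-859 + \sqrt{-22 + 19}}\right) + \sqrt{406 + 1872 - 307}}{\left(-741325 - 1263067\right) + 2105591} = \frac{\left(3 + \sqrt{-859 + \sqrt{-3}}\right) + \sqrt{1971}}{\left(-741325 - 1263067\right) + 2105591} = \frac{\left(3 + \sqrt{-859 + i \sqrt{3}}\right) + 3 \sqrt{219}}{-2004392 + 2105591} = \frac{3 + \sqrt{-859 + i \sqrt{3}} + 3 \sqrt{219}}{101199} = \left(3 + \sqrt{-859 + i \sqrt{3}} + 3 \sqrt{219}\right) \frac{1}{101199} = \frac{1}{33733} + \frac{\sqrt{219}}{33733} + \frac{\sqrt{-859 + i \sqrt{3}}}{101199}$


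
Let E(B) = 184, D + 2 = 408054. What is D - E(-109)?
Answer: 407868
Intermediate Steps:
D = 408052 (D = -2 + 408054 = 408052)
D - E(-109) = 408052 - 1*184 = 408052 - 184 = 407868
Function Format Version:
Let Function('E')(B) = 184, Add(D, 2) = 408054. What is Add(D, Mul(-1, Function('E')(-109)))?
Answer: 407868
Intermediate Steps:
D = 408052 (D = Add(-2, 408054) = 408052)
Add(D, Mul(-1, Function('E')(-109))) = Add(408052, Mul(-1, 184)) = Add(408052, -184) = 407868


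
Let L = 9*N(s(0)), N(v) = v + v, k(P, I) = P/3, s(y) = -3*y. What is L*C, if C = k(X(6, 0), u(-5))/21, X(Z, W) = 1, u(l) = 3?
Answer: 0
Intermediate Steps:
k(P, I) = P/3 (k(P, I) = P*(1/3) = P/3)
N(v) = 2*v
L = 0 (L = 9*(2*(-3*0)) = 9*(2*0) = 9*0 = 0)
C = 1/63 (C = ((1/3)*1)/21 = (1/3)*(1/21) = 1/63 ≈ 0.015873)
L*C = 0*(1/63) = 0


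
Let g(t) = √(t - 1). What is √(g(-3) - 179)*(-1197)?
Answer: -1197*√(-179 + 2*I) ≈ -89.467 - 16015.0*I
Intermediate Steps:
g(t) = √(-1 + t)
√(g(-3) - 179)*(-1197) = √(√(-1 - 3) - 179)*(-1197) = √(√(-4) - 179)*(-1197) = √(2*I - 179)*(-1197) = √(-179 + 2*I)*(-1197) = -1197*√(-179 + 2*I)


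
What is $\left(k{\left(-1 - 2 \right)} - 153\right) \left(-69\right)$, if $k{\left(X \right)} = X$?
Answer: $10764$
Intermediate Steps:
$\left(k{\left(-1 - 2 \right)} - 153\right) \left(-69\right) = \left(\left(-1 - 2\right) - 153\right) \left(-69\right) = \left(-3 - 153\right) \left(-69\right) = \left(-156\right) \left(-69\right) = 10764$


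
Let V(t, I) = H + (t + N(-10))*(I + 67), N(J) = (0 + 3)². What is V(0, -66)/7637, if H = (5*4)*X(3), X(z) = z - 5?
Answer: -31/7637 ≈ -0.0040592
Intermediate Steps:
X(z) = -5 + z
N(J) = 9 (N(J) = 3² = 9)
H = -40 (H = (5*4)*(-5 + 3) = 20*(-2) = -40)
V(t, I) = -40 + (9 + t)*(67 + I) (V(t, I) = -40 + (t + 9)*(I + 67) = -40 + (9 + t)*(67 + I))
V(0, -66)/7637 = (563 + 9*(-66) + 67*0 - 66*0)/7637 = (563 - 594 + 0 + 0)*(1/7637) = -31*1/7637 = -31/7637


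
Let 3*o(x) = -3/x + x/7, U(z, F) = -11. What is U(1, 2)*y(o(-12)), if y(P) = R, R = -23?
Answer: 253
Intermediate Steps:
o(x) = -1/x + x/21 (o(x) = (-3/x + x/7)/3 = -1/x + x/21)
y(P) = -23
U(1, 2)*y(o(-12)) = -11*(-23) = 253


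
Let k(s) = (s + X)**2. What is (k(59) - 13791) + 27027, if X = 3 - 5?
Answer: 16485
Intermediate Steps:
X = -2
k(s) = (-2 + s)**2 (k(s) = (s - 2)**2 = (-2 + s)**2)
(k(59) - 13791) + 27027 = ((-2 + 59)**2 - 13791) + 27027 = (57**2 - 13791) + 27027 = (3249 - 13791) + 27027 = -10542 + 27027 = 16485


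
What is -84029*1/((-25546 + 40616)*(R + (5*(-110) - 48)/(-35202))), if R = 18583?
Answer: -134454039/448099164340 ≈ -0.00030005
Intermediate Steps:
-84029*1/((-25546 + 40616)*(R + (5*(-110) - 48)/(-35202))) = -84029*1/((-25546 + 40616)*(18583 + (5*(-110) - 48)/(-35202))) = -84029*1/(15070*(18583 + (-550 - 48)*(-1/35202))) = -84029*1/(15070*(18583 - 598*(-1/35202))) = -84029*1/(15070*(18583 + 299/17601)) = -84029/((327079682/17601)*15070) = -84029/4929090807740/17601 = -84029*17601/4929090807740 = -134454039/448099164340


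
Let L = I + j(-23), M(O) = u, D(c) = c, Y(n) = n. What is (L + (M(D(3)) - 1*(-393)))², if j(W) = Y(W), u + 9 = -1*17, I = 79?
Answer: 178929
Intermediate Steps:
u = -26 (u = -9 - 1*17 = -9 - 17 = -26)
j(W) = W
M(O) = -26
L = 56 (L = 79 - 23 = 56)
(L + (M(D(3)) - 1*(-393)))² = (56 + (-26 - 1*(-393)))² = (56 + (-26 + 393))² = (56 + 367)² = 423² = 178929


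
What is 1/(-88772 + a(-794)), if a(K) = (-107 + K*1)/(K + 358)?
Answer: -436/38703691 ≈ -1.1265e-5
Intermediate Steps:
a(K) = (-107 + K)/(358 + K)
1/(-88772 + a(-794)) = 1/(-88772 + (-107 - 794)/(358 - 794)) = 1/(-88772 - 901/(-436)) = 1/(-88772 - 1/436*(-901)) = 1/(-88772 + 901/436) = 1/(-38703691/436) = -436/38703691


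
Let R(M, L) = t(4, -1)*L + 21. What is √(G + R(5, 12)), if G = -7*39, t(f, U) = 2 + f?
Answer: 6*I*√5 ≈ 13.416*I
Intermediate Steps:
G = -273
R(M, L) = 21 + 6*L (R(M, L) = (2 + 4)*L + 21 = 6*L + 21 = 21 + 6*L)
√(G + R(5, 12)) = √(-273 + (21 + 6*12)) = √(-273 + (21 + 72)) = √(-273 + 93) = √(-180) = 6*I*√5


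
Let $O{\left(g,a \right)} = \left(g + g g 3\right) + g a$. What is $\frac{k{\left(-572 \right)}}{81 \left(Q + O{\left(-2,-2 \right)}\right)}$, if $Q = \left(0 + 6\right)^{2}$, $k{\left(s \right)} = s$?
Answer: $- \frac{286}{2025} \approx -0.14123$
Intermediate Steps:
$Q = 36$ ($Q = 6^{2} = 36$)
$O{\left(g,a \right)} = g + 3 g^{2} + a g$ ($O{\left(g,a \right)} = \left(g + g^{2} \cdot 3\right) + a g = \left(g + 3 g^{2}\right) + a g = g + 3 g^{2} + a g$)
$\frac{k{\left(-572 \right)}}{81 \left(Q + O{\left(-2,-2 \right)}\right)} = - \frac{572}{81 \left(36 - 2 \left(1 - 2 + 3 \left(-2\right)\right)\right)} = - \frac{572}{81 \left(36 - 2 \left(1 - 2 - 6\right)\right)} = - \frac{572}{81 \left(36 - -14\right)} = - \frac{572}{81 \left(36 + 14\right)} = - \frac{572}{81 \cdot 50} = - \frac{572}{4050} = \left(-572\right) \frac{1}{4050} = - \frac{286}{2025}$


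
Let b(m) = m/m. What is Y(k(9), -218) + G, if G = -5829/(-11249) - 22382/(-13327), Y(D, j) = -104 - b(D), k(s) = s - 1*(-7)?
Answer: -15411661214/149915423 ≈ -102.80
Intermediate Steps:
k(s) = 7 + s (k(s) = s + 7 = 7 + s)
b(m) = 1
Y(D, j) = -105 (Y(D, j) = -104 - 1*1 = -104 - 1 = -105)
G = 329458201/149915423 (G = -5829*(-1/11249) - 22382*(-1/13327) = 5829/11249 + 22382/13327 = 329458201/149915423 ≈ 2.1976)
Y(k(9), -218) + G = -105 + 329458201/149915423 = -15411661214/149915423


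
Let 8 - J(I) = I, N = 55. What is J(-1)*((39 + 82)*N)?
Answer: 59895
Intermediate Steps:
J(I) = 8 - I
J(-1)*((39 + 82)*N) = (8 - 1*(-1))*((39 + 82)*55) = (8 + 1)*(121*55) = 9*6655 = 59895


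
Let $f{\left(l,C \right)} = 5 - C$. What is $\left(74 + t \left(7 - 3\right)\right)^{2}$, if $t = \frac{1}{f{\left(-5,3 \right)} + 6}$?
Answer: $\frac{22201}{4} \approx 5550.3$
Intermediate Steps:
$t = \frac{1}{8}$ ($t = \frac{1}{\left(5 - 3\right) + 6} = \frac{1}{2 + 6} = \frac{1}{8} \approx 0.125$)
$\left(74 + t \left(7 - 3\right)\right)^{2} = \left(74 + \frac{7 - 3}{8}\right)^{2} = \left(74 + \frac{1}{8} \cdot 4\right)^{2} = \left(74 + \frac{1}{2}\right)^{2} = \left(\frac{149}{2}\right)^{2} = \frac{22201}{4}$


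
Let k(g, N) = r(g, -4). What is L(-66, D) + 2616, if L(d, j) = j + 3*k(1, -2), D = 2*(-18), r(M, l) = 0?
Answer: 2580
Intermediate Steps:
k(g, N) = 0
D = -36
L(d, j) = j (L(d, j) = j + 3*0 = j + 0 = j)
L(-66, D) + 2616 = -36 + 2616 = 2580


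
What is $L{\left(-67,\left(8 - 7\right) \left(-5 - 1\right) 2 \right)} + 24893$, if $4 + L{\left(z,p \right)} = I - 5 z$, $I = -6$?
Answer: $25218$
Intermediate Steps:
$L{\left(z,p \right)} = -10 - 5 z$ ($L{\left(z,p \right)} = -4 - \left(6 + 5 z\right) = -10 - 5 z$)
$L{\left(-67,\left(8 - 7\right) \left(-5 - 1\right) 2 \right)} + 24893 = \left(-10 - -335\right) + 24893 = \left(-10 + 335\right) + 24893 = 325 + 24893 = 25218$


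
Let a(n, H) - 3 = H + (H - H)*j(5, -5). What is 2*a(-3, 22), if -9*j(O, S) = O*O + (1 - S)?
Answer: 50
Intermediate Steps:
j(O, S) = -⅑ - O²/9 + S/9 (j(O, S) = -(O*O + (1 - S))/9 = -(O² + (1 - S))/9 = -(1 + O² - S)/9 = -⅑ - O²/9 + S/9)
a(n, H) = 3 + H (a(n, H) = 3 + (H + (H - H)*(-⅑ - ⅑*5² + (⅑)*(-5))) = 3 + (H + 0*(-⅑ - ⅑*25 - 5/9)) = 3 + (H + 0*(-⅑ - 25/9 - 5/9)) = 3 + (H + 0*(-31/9)) = 3 + (H + 0) = 3 + H)
2*a(-3, 22) = 2*(3 + 22) = 2*25 = 50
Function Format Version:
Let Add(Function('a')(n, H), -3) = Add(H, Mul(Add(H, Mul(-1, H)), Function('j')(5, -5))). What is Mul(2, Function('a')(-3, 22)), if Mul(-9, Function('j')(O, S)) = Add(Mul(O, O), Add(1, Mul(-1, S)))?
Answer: 50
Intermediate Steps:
Function('j')(O, S) = Add(Rational(-1, 9), Mul(Rational(-1, 9), Pow(O, 2)), Mul(Rational(1, 9), S)) (Function('j')(O, S) = Mul(Rational(-1, 9), Add(Mul(O, O), Add(1, Mul(-1, S)))) = Mul(Rational(-1, 9), Add(Pow(O, 2), Add(1, Mul(-1, S)))) = Mul(Rational(-1, 9), Add(1, Pow(O, 2), Mul(-1, S))) = Add(Rational(-1, 9), Mul(Rational(-1, 9), Pow(O, 2)), Mul(Rational(1, 9), S)))
Function('a')(n, H) = Add(3, H) (Function('a')(n, H) = Add(3, Add(H, Mul(Add(H, Mul(-1, H)), Add(Rational(-1, 9), Mul(Rational(-1, 9), Pow(5, 2)), Mul(Rational(1, 9), -5))))) = Add(3, Add(H, Mul(0, Add(Rational(-1, 9), Mul(Rational(-1, 9), 25), Rational(-5, 9))))) = Add(3, Add(H, Mul(0, Add(Rational(-1, 9), Rational(-25, 9), Rational(-5, 9))))) = Add(3, Add(H, Mul(0, Rational(-31, 9)))) = Add(3, Add(H, 0)) = Add(3, H))
Mul(2, Function('a')(-3, 22)) = Mul(2, Add(3, 22)) = Mul(2, 25) = 50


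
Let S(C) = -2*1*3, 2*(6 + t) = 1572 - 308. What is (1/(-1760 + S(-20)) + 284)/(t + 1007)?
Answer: 501543/2883878 ≈ 0.17391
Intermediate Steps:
t = 626 (t = -6 + (1572 - 308)/2 = -6 + (½)*1264 = -6 + 632 = 626)
S(C) = -6 (S(C) = -2*3 = -6)
(1/(-1760 + S(-20)) + 284)/(t + 1007) = (1/(-1760 - 6) + 284)/(626 + 1007) = (1/(-1766) + 284)/1633 = (-1/1766 + 284)*(1/1633) = (501543/1766)*(1/1633) = 501543/2883878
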